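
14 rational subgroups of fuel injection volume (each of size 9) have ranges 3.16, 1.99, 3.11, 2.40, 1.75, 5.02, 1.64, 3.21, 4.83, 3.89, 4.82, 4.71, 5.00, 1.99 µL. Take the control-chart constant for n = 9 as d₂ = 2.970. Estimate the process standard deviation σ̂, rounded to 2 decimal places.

1.14

R̄ = (3.16 + 1.99 + 3.11 + 2.40 + 1.75 + 5.02 + 1.64 + 3.21 + 4.83 + 3.89 + 4.82 + 4.71 + 5.00 + 1.99) / 14 = 3.3943
σ̂ = R̄ / d₂ = 3.3943 / 2.970 = 1.1429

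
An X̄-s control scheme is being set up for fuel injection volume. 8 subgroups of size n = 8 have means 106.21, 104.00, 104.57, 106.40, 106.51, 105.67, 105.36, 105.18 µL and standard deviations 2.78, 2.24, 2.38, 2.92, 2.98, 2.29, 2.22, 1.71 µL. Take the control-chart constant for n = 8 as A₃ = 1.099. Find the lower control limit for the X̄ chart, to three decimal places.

102.806

X̄̄ = (106.21 + 104.00 + 104.57 + 106.40 + 106.51 + 105.67 + 105.36 + 105.18) / 8 = 105.4875
s̄ = (2.78 + 2.24 + 2.38 + 2.92 + 2.98 + 2.29 + 2.22 + 1.71) / 8 = 2.4400
LCL = X̄̄ − A₃·s̄ = 105.4875 − 1.099 × 2.4400 = 102.8059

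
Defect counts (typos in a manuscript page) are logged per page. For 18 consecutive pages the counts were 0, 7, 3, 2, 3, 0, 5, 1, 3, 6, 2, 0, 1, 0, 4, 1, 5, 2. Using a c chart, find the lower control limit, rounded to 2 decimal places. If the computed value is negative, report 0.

c̄ = (0 + 7 + 3 + 2 + 3 + 0 + 5 + 1 + 3 + 6 + 2 + 0 + 1 + 0 + 4 + 1 + 5 + 2) / 18 = 45 / 18 = 2.5000
LCL = c̄ − 3√c̄ = 2.5000 − 3 × 1.5811 = -2.2434 → 0 (cannot be negative)

0.00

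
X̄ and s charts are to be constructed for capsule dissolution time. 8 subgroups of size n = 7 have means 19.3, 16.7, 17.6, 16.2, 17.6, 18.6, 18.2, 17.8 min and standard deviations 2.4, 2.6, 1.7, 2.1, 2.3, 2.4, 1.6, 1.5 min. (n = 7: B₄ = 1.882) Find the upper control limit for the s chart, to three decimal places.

3.905

s̄ = (2.4 + 2.6 + 1.7 + 2.1 + 2.3 + 2.4 + 1.6 + 1.5) / 8 = 2.0750
UCL_s = B₄·s̄ = 1.882 × 2.0750 = 3.9051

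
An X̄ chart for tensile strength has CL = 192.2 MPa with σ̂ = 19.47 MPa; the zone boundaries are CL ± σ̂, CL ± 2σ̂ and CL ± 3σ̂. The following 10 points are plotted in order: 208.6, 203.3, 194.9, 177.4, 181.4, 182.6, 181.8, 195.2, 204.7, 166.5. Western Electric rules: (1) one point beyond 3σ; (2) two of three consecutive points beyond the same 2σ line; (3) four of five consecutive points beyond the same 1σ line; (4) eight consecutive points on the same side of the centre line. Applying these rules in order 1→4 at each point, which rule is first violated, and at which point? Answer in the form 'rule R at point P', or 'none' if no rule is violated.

Zone of each point (C = within 1σ̂, B = 1σ̂–2σ̂, A = 2σ̂–3σ̂, * = beyond 3σ̂; sign = side of CL): 1:+C, 2:+C, 3:+C, 4:-C, 5:-C, 6:-C, 7:-C, 8:+C, 9:+C, 10:-B
No rule fires across all 10 points.

none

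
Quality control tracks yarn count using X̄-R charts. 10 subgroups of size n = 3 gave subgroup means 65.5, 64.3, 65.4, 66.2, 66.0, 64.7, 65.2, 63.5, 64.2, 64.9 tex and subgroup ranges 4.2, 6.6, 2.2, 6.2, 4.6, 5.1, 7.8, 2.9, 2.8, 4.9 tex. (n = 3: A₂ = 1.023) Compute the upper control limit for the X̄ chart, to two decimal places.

X̄̄ = (65.5 + 64.3 + 65.4 + 66.2 + 66.0 + 64.7 + 65.2 + 63.5 + 64.2 + 64.9) / 10 = 649.9000 / 10 = 64.9900
R̄ = (4.2 + 6.6 + 2.2 + 6.2 + 4.6 + 5.1 + 7.8 + 2.9 + 2.8 + 4.9) / 10 = 47.3000 / 10 = 4.7300
UCL = X̄̄ + A₂·R̄ = 64.9900 + 1.023 × 4.7300 = 69.8288

69.83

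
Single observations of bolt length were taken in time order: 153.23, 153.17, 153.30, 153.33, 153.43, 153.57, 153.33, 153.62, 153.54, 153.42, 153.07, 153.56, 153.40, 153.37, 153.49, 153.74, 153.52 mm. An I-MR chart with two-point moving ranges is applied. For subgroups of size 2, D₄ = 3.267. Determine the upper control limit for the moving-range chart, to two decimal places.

Moving ranges: 0.06, 0.13, 0.03, 0.10, 0.14, 0.24, 0.29, 0.08, 0.12, 0.35, 0.49, 0.16, 0.03, 0.12, 0.25, 0.22; M̄R̄ = 2.8100 / 16 = 0.1756
UCL_MR = D₄·M̄R̄ = 3.267 × 0.1756 = 0.5738

0.57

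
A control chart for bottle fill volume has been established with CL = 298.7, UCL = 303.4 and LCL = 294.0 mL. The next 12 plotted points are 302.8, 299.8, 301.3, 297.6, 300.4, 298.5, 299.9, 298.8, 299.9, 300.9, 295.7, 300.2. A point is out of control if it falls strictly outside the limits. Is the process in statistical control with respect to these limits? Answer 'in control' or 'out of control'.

in control

All 12 points lie within [294.0, 303.4].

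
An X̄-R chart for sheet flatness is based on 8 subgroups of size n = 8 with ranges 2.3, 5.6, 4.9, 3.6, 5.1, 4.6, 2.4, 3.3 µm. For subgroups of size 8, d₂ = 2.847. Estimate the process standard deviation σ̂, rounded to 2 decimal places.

R̄ = (2.3 + 5.6 + 4.9 + 3.6 + 5.1 + 4.6 + 2.4 + 3.3) / 8 = 3.9750
σ̂ = R̄ / d₂ = 3.9750 / 2.847 = 1.3962

1.40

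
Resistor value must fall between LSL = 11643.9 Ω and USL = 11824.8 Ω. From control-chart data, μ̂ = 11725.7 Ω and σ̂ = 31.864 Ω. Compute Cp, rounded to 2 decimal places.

0.95

Cp = (USL − LSL) / (6σ̂) = (11824.8 − 11643.9) / (6 × 31.864) = 180.9000 / 191.1840 = 0.9462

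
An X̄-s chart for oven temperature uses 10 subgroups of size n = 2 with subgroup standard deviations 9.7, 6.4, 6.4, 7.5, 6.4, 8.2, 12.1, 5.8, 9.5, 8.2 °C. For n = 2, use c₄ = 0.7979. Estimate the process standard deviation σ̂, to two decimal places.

s̄ = (9.7 + 6.4 + 6.4 + 7.5 + 6.4 + 8.2 + 12.1 + 5.8 + 9.5 + 8.2) / 10 = 8.0200
σ̂ = s̄ / c₄ = 8.0200 / 0.7979 = 10.0514

10.05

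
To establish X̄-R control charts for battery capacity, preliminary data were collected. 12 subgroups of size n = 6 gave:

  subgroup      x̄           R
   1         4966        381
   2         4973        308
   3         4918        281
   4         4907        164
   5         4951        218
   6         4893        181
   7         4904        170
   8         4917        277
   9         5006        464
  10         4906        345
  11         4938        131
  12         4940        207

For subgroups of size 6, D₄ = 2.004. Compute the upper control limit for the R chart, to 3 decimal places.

R̄ = (381 + 308 + 281 + 164 + 218 + 181 + 170 + 277 + 464 + 345 + 131 + 207) / 12 = 3127.0000 / 12 = 260.5833
UCL_R = D₄·R̄ = 2.004 × 260.5833 = 522.2090

522.209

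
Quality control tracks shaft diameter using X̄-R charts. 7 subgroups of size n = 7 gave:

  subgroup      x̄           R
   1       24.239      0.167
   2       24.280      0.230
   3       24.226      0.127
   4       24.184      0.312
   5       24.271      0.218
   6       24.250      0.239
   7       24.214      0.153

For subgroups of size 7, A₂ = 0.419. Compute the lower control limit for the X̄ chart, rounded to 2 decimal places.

X̄̄ = (24.239 + 24.280 + 24.226 + 24.184 + 24.271 + 24.250 + 24.214) / 7 = 169.6640 / 7 = 24.2377
R̄ = (0.167 + 0.230 + 0.127 + 0.312 + 0.218 + 0.239 + 0.153) / 7 = 1.4460 / 7 = 0.2066
LCL = X̄̄ − A₂·R̄ = 24.2377 − 0.419 × 0.2066 = 24.1512

24.15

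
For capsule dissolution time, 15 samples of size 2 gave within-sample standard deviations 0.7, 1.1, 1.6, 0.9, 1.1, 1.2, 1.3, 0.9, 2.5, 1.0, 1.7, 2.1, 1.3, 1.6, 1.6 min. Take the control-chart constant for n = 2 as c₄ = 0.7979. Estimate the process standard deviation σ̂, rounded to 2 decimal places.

s̄ = (0.7 + 1.1 + 1.6 + 0.9 + 1.1 + 1.2 + 1.3 + 0.9 + 2.5 + 1.0 + 1.7 + 2.1 + 1.3 + 1.6 + 1.6) / 15 = 1.3733
σ̂ = s̄ / c₄ = 1.3733 / 0.7979 = 1.7212

1.72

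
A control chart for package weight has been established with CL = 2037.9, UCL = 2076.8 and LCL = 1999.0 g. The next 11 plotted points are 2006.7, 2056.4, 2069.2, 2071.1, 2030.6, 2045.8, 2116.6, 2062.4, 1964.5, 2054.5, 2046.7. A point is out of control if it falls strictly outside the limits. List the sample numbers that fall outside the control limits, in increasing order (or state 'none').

7, 9

Compare each point to [1999.0, 2076.8]: sample 7 = 2116.6 > UCL; sample 9 = 1964.5 < LCL.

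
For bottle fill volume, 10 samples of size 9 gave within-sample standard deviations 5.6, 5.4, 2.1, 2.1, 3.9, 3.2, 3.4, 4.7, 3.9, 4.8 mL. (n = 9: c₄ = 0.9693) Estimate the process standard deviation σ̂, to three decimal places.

4.034

s̄ = (5.6 + 5.4 + 2.1 + 2.1 + 3.9 + 3.2 + 3.4 + 4.7 + 3.9 + 4.8) / 10 = 3.9100
σ̂ = s̄ / c₄ = 3.9100 / 0.9693 = 4.0338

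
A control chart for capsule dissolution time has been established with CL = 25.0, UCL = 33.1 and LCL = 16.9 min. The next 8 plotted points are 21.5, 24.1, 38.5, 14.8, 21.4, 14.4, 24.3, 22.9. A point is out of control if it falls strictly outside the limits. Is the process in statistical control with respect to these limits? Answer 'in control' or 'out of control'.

out of control

Compare each point to [16.9, 33.1]: sample 3 = 38.5 > UCL; sample 4 = 14.8 < LCL; sample 6 = 14.4 < LCL.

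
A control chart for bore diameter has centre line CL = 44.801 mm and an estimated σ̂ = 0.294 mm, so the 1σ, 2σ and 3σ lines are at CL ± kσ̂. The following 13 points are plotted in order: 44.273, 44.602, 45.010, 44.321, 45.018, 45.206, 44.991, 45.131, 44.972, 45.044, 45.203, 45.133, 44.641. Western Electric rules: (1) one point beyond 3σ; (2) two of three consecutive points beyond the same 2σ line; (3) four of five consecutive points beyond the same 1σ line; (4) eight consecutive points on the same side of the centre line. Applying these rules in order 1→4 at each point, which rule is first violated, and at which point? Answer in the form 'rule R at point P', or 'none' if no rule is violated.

Zone of each point (C = within 1σ̂, B = 1σ̂–2σ̂, A = 2σ̂–3σ̂, * = beyond 3σ̂; sign = side of CL): 1:-B, 2:-C, 3:+C, 4:-B, 5:+C, 6:+B, 7:+C, 8:+B, 9:+C, 10:+C, 11:+B, 12:+B, 13:-C
Rule 4 (eight consecutive points on the same side of the centre line) is satisfied at point 12.

rule 4 at point 12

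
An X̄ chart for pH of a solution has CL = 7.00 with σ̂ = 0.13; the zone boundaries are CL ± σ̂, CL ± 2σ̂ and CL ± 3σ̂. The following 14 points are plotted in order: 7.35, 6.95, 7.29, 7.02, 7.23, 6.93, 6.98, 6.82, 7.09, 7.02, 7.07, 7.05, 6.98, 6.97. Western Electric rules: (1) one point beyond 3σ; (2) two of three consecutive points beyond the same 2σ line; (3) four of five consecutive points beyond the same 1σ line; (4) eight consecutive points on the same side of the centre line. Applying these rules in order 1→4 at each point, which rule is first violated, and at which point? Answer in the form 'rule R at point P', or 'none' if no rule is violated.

rule 2 at point 3

Zone of each point (C = within 1σ̂, B = 1σ̂–2σ̂, A = 2σ̂–3σ̂, * = beyond 3σ̂; sign = side of CL): 1:+A, 2:-C, 3:+A, 4:+C, 5:+B, 6:-C, 7:-C, 8:-B, 9:+C, 10:+C, 11:+C, 12:+C, 13:-C, 14:-C
Rule 2 (two of three consecutive points beyond the same 2σ limit) is satisfied at point 3.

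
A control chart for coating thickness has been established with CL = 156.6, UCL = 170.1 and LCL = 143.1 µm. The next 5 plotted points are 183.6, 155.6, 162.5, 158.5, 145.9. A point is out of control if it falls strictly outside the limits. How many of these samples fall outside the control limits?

1

Compare each point to [143.1, 170.1]: sample 1 = 183.6 > UCL.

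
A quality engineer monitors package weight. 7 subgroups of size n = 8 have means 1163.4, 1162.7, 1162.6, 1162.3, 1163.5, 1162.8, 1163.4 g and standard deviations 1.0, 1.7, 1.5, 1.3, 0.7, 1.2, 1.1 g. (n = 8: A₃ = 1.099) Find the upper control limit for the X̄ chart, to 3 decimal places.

X̄̄ = (1163.4 + 1162.7 + 1162.6 + 1162.3 + 1163.5 + 1162.8 + 1163.4) / 7 = 1162.9571
s̄ = (1.0 + 1.7 + 1.5 + 1.3 + 0.7 + 1.2 + 1.1) / 7 = 1.2143
UCL = X̄̄ + A₃·s̄ = 1162.9571 + 1.099 × 1.2143 = 1164.2916

1164.292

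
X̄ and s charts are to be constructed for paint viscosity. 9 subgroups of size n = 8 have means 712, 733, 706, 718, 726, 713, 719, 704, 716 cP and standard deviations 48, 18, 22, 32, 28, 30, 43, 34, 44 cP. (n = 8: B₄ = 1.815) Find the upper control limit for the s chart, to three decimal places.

60.298

s̄ = (48 + 18 + 22 + 32 + 28 + 30 + 43 + 34 + 44) / 9 = 33.2222
UCL_s = B₄·s̄ = 1.815 × 33.2222 = 60.2983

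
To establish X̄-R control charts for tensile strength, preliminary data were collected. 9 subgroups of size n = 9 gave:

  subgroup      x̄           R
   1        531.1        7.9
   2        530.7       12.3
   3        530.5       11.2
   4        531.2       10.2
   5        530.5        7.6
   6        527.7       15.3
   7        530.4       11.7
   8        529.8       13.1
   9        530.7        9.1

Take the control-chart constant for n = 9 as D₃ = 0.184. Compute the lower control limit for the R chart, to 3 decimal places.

R̄ = (7.9 + 12.3 + 11.2 + 10.2 + 7.6 + 15.3 + 11.7 + 13.1 + 9.1) / 9 = 98.4000 / 9 = 10.9333
LCL_R = D₃·R̄ = 0.184 × 10.9333 = 2.0117

2.012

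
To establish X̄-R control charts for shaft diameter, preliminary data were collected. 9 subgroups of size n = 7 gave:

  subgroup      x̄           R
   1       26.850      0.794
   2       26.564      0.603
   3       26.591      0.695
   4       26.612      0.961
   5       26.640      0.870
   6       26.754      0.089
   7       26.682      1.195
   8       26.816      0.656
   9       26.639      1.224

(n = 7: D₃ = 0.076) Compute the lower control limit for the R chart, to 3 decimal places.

0.060

R̄ = (0.794 + 0.603 + 0.695 + 0.961 + 0.870 + 0.089 + 1.195 + 0.656 + 1.224) / 9 = 7.0870 / 9 = 0.7874
LCL_R = D₃·R̄ = 0.076 × 0.7874 = 0.0598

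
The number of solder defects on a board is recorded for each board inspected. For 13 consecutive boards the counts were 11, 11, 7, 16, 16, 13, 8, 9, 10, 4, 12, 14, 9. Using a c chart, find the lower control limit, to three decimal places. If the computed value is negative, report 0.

0.924

c̄ = (11 + 11 + 7 + 16 + 16 + 13 + 8 + 9 + 10 + 4 + 12 + 14 + 9) / 13 = 140 / 13 = 10.7692
LCL = c̄ − 3√c̄ = 10.7692 − 3 × 3.2817 = 0.9243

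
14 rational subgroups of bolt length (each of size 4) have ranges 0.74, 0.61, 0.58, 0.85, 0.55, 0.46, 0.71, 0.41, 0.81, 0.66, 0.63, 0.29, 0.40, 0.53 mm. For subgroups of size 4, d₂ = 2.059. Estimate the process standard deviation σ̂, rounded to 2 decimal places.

0.29

R̄ = (0.74 + 0.61 + 0.58 + 0.85 + 0.55 + 0.46 + 0.71 + 0.41 + 0.81 + 0.66 + 0.63 + 0.29 + 0.40 + 0.53) / 14 = 0.5879
σ̂ = R̄ / d₂ = 0.5879 / 2.059 = 0.2855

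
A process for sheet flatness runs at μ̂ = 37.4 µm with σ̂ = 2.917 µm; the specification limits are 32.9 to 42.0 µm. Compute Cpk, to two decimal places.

0.51

Cpu = (USL − μ̂) / (3σ̂) = (42.0 − 37.4) / (3 × 2.917) = 0.5257; Cpl = (μ̂ − LSL) / (3σ̂) = (37.4 − 32.9) / (3 × 2.917) = 0.5142; Cpk = min(Cpu, Cpl) = 0.5142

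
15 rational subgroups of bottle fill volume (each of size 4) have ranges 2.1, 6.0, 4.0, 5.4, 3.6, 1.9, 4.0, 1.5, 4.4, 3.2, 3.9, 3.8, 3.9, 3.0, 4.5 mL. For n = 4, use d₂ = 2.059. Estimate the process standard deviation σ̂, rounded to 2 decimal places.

1.79

R̄ = (2.1 + 6.0 + 4.0 + 5.4 + 3.6 + 1.9 + 4.0 + 1.5 + 4.4 + 3.2 + 3.9 + 3.8 + 3.9 + 3.0 + 4.5) / 15 = 3.6800
σ̂ = R̄ / d₂ = 3.6800 / 2.059 = 1.7873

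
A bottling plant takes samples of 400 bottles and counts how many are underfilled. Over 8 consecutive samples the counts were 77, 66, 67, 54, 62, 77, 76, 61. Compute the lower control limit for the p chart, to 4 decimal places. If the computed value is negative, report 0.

0.1126

p̄ = Σdᵢ / (k·n) = 540 / (8 × 400) = 0.16875
LCL = p̄ − 3·√(p̄(1−p̄)/n) = 0.16875 − 3 × 0.01873 = 0.11257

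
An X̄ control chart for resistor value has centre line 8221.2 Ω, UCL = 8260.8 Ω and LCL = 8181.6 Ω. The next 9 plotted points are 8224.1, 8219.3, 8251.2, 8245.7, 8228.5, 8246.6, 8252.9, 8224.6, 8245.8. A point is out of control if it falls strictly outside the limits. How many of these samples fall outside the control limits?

0

All 9 points lie within [8181.6, 8260.8].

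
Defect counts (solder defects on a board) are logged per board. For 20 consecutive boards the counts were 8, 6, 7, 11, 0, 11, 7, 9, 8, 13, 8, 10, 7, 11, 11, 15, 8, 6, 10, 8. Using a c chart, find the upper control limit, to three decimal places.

c̄ = (8 + 6 + 7 + 11 + 0 + 11 + 7 + 9 + 8 + 13 + 8 + 10 + 7 + 11 + 11 + 15 + 8 + 6 + 10 + 8) / 20 = 174 / 20 = 8.7000
UCL = c̄ + 3√c̄ = 8.7000 + 3 × √8.7000 = 8.7000 + 3 × 2.9496 = 17.5487

17.549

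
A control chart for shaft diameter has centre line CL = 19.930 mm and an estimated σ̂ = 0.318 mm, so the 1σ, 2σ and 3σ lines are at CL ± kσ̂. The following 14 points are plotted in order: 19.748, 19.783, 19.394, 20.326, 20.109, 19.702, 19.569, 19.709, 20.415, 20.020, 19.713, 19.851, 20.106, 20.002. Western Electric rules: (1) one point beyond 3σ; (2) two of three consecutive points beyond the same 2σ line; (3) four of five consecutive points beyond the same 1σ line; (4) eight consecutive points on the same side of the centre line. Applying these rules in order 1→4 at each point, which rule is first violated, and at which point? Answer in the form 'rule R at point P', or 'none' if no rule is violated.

Zone of each point (C = within 1σ̂, B = 1σ̂–2σ̂, A = 2σ̂–3σ̂, * = beyond 3σ̂; sign = side of CL): 1:-C, 2:-C, 3:-B, 4:+B, 5:+C, 6:-C, 7:-B, 8:-C, 9:+B, 10:+C, 11:-C, 12:-C, 13:+C, 14:+C
No rule fires across all 14 points.

none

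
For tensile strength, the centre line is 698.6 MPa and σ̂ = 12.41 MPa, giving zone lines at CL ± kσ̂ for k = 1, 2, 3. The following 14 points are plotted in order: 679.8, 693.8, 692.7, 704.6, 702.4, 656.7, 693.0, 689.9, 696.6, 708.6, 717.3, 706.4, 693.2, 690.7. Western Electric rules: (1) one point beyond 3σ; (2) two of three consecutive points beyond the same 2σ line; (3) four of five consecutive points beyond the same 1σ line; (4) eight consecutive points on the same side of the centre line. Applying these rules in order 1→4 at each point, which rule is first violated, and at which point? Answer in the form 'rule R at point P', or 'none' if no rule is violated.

Zone of each point (C = within 1σ̂, B = 1σ̂–2σ̂, A = 2σ̂–3σ̂, * = beyond 3σ̂; sign = side of CL): 1:-B, 2:-C, 3:-C, 4:+C, 5:+C, 6:-*, 7:-C, 8:-C, 9:-C, 10:+C, 11:+B, 12:+C, 13:-C, 14:-C
Rule 1 (one point beyond the 3σ limits) is satisfied at point 6.

rule 1 at point 6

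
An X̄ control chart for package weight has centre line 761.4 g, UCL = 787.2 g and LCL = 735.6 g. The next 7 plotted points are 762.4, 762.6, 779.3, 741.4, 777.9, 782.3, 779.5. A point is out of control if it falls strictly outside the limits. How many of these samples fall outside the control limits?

All 7 points lie within [735.6, 787.2].

0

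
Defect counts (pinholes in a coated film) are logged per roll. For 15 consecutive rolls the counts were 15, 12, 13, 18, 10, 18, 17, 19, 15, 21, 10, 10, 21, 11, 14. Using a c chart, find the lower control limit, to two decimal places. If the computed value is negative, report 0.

3.34

c̄ = (15 + 12 + 13 + 18 + 10 + 18 + 17 + 19 + 15 + 21 + 10 + 10 + 21 + 11 + 14) / 15 = 224 / 15 = 14.9333
LCL = c̄ − 3√c̄ = 14.9333 − 3 × 3.8644 = 3.3402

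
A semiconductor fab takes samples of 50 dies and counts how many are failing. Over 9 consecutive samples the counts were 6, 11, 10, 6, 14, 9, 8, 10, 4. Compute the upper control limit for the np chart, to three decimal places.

16.697

p̄ = Σdᵢ / (k·n) = 78 / (9 × 50) = 0.17333
UCL = np̄ + 3·√(np̄(1−p̄)) = 8.6667 + 3 × √(8.6667×0.82667) = 8.6667 + 3 × 2.6766 = 16.6966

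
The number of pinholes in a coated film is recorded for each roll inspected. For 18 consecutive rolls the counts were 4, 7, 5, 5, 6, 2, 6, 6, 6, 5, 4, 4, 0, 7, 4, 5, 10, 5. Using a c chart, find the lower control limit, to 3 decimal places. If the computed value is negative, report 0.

c̄ = (4 + 7 + 5 + 5 + 6 + 2 + 6 + 6 + 6 + 5 + 4 + 4 + 0 + 7 + 4 + 5 + 10 + 5) / 18 = 91 / 18 = 5.0556
LCL = c̄ − 3√c̄ = 5.0556 − 3 × 2.2485 = -1.6898 → 0 (cannot be negative)

0.000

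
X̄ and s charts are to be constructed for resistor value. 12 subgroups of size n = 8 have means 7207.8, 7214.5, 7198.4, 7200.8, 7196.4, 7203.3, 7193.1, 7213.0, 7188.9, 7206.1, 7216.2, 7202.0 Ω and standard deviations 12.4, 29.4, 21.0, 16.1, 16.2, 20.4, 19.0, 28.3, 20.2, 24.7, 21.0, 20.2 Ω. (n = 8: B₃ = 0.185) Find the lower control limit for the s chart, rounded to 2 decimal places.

s̄ = (12.4 + 29.4 + 21.0 + 16.1 + 16.2 + 20.4 + 19.0 + 28.3 + 20.2 + 24.7 + 21.0 + 20.2) / 12 = 20.7417
LCL_s = B₃·s̄ = 0.185 × 20.7417 = 3.8372

3.84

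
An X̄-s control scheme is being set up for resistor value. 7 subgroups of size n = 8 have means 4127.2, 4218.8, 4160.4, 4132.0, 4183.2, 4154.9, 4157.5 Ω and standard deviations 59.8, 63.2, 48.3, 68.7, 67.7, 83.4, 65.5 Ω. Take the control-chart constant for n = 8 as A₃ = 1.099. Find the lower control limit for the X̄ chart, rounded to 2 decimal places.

4090.31

X̄̄ = (4127.2 + 4218.8 + 4160.4 + 4132.0 + 4183.2 + 4154.9 + 4157.5) / 7 = 4162.0000
s̄ = (59.8 + 63.2 + 48.3 + 68.7 + 67.7 + 83.4 + 65.5) / 7 = 65.2286
LCL = X̄̄ − A₃·s̄ = 4162.0000 − 1.099 × 65.2286 = 4090.3138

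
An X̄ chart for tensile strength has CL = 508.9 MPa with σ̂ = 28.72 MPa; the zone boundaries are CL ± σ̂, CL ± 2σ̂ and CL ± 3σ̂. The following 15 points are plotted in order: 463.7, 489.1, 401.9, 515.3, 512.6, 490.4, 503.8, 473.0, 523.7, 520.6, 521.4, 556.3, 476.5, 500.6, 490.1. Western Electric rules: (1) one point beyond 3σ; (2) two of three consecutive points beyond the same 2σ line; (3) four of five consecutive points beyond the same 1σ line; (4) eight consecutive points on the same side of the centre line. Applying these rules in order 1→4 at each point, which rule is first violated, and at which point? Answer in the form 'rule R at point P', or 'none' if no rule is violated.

Zone of each point (C = within 1σ̂, B = 1σ̂–2σ̂, A = 2σ̂–3σ̂, * = beyond 3σ̂; sign = side of CL): 1:-B, 2:-C, 3:-*, 4:+C, 5:+C, 6:-C, 7:-C, 8:-B, 9:+C, 10:+C, 11:+C, 12:+B, 13:-B, 14:-C, 15:-C
Rule 1 (one point beyond the 3σ limits) is satisfied at point 3.

rule 1 at point 3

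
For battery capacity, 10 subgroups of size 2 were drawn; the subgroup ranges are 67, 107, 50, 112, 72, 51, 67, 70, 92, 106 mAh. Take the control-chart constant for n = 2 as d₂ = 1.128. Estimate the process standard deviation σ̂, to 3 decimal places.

70.390

R̄ = (67 + 107 + 50 + 112 + 72 + 51 + 67 + 70 + 92 + 106) / 10 = 79.4000
σ̂ = R̄ / d₂ = 79.4000 / 1.128 = 70.3901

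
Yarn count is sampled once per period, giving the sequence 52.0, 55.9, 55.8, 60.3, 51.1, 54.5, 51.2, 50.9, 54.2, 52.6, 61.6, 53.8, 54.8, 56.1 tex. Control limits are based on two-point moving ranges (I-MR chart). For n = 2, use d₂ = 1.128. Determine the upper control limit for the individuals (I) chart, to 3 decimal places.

64.592

X̄ = (52.0 + 55.9 + 55.8 + 60.3 + 51.1 + 54.5 + 51.2 + 50.9 + 54.2 + 52.6 + 61.6 + 53.8 + 54.8 + 56.1) / 14 = 54.6286
Moving ranges: 3.9, 0.1, 4.5, 9.2, 3.4, 3.3, 0.3, 3.3, 1.6, 9.0, 7.8, 1.0, 1.3; M̄R̄ = 48.7000 / 13 = 3.7462
UCL = X̄ + 3·M̄R̄/d₂ = 54.6286 + 3 × 3.7462 / 1.128 = 64.5917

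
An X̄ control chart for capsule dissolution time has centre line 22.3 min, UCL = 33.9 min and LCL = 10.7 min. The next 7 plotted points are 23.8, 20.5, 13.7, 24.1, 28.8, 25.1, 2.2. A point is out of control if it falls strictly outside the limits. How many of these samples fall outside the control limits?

Compare each point to [10.7, 33.9]: sample 7 = 2.2 < LCL.

1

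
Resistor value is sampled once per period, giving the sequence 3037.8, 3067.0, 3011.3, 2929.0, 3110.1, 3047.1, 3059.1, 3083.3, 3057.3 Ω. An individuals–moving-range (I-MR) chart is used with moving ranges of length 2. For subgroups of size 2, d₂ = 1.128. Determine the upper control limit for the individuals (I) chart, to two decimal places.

X̄ = (3037.8 + 3067.0 + 3011.3 + 2929.0 + 3110.1 + 3047.1 + 3059.1 + 3083.3 + 3057.3) / 9 = 3044.6667
Moving ranges: 29.2, 55.7, 82.3, 181.1, 63.0, 12.0, 24.2, 26.0; M̄R̄ = 473.5000 / 8 = 59.1875
UCL = X̄ + 3·M̄R̄/d₂ = 3044.6667 + 3 × 59.1875 / 1.128 = 3202.0802

3202.08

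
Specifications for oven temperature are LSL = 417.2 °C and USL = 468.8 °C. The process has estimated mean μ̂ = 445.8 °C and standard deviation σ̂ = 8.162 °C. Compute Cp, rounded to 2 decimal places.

1.05

Cp = (USL − LSL) / (6σ̂) = (468.8 − 417.2) / (6 × 8.162) = 51.6000 / 48.9720 = 1.0537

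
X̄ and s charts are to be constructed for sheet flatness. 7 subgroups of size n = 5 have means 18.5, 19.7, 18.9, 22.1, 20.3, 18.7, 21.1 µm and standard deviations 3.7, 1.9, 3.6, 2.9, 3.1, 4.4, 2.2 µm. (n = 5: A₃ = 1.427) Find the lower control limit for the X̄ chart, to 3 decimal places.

15.456

X̄̄ = (18.5 + 19.7 + 18.9 + 22.1 + 20.3 + 18.7 + 21.1) / 7 = 19.9000
s̄ = (3.7 + 1.9 + 3.6 + 2.9 + 3.1 + 4.4 + 2.2) / 7 = 3.1143
LCL = X̄̄ − A₃·s̄ = 19.9000 − 1.427 × 3.1143 = 15.4559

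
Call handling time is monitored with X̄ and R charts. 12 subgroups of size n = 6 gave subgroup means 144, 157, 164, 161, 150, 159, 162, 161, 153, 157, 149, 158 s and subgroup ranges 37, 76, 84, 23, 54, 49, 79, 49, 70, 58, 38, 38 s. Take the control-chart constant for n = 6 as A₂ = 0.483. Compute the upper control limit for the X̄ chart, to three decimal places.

182.614

X̄̄ = (144 + 157 + 164 + 161 + 150 + 159 + 162 + 161 + 153 + 157 + 149 + 158) / 12 = 1875.0000 / 12 = 156.2500
R̄ = (37 + 76 + 84 + 23 + 54 + 49 + 79 + 49 + 70 + 58 + 38 + 38) / 12 = 655.0000 / 12 = 54.5833
UCL = X̄̄ + A₂·R̄ = 156.2500 + 0.483 × 54.5833 = 182.6138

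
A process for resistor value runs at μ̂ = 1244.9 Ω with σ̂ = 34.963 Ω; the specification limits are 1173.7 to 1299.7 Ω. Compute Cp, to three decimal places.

0.601

Cp = (USL − LSL) / (6σ̂) = (1299.7 − 1173.7) / (6 × 34.963) = 126.0000 / 209.7780 = 0.6006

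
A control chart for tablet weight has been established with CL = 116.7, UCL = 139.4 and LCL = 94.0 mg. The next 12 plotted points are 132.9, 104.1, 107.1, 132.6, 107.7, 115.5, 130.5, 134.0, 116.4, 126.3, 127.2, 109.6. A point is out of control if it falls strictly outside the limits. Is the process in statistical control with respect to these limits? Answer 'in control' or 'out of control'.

All 12 points lie within [94.0, 139.4].

in control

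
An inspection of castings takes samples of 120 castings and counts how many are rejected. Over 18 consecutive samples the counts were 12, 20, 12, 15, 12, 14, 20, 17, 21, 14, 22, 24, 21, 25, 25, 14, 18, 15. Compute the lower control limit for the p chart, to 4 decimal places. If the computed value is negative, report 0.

0.0512

p̄ = Σdᵢ / (k·n) = 321 / (18 × 120) = 0.14861
LCL = p̄ − 3·√(p̄(1−p̄)/n) = 0.14861 − 3 × 0.03247 = 0.05120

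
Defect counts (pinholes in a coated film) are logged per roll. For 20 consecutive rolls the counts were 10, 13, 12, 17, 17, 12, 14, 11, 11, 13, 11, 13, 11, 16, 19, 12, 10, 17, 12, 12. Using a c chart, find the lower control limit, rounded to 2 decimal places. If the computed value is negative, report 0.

2.27

c̄ = (10 + 13 + 12 + 17 + 17 + 12 + 14 + 11 + 11 + 13 + 11 + 13 + 11 + 16 + 19 + 12 + 10 + 17 + 12 + 12) / 20 = 263 / 20 = 13.1500
LCL = c̄ − 3√c̄ = 13.1500 − 3 × 3.6263 = 2.2711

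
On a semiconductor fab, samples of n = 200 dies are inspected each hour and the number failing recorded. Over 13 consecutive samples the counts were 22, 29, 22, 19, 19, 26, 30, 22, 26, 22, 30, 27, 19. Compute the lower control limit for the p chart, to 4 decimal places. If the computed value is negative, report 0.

p̄ = Σdᵢ / (k·n) = 313 / (13 × 200) = 0.12038
LCL = p̄ − 3·√(p̄(1−p̄)/n) = 0.12038 − 3 × 0.02301 = 0.05135

0.0514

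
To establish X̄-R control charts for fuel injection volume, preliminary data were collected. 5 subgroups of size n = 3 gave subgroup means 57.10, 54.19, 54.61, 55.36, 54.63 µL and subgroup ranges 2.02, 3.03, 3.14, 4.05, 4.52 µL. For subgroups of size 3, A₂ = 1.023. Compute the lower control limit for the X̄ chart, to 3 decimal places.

51.749

X̄̄ = (57.10 + 54.19 + 54.61 + 55.36 + 54.63) / 5 = 275.8900 / 5 = 55.1780
R̄ = (2.02 + 3.03 + 3.14 + 4.05 + 4.52) / 5 = 16.7600 / 5 = 3.3520
LCL = X̄̄ − A₂·R̄ = 55.1780 − 1.023 × 3.3520 = 51.7489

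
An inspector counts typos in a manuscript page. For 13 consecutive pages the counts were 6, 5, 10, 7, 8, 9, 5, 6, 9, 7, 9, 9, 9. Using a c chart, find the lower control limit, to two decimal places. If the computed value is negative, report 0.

c̄ = (6 + 5 + 10 + 7 + 8 + 9 + 5 + 6 + 9 + 7 + 9 + 9 + 9) / 13 = 99 / 13 = 7.6154
LCL = c̄ − 3√c̄ = 7.6154 − 3 × 2.7596 = -0.6634 → 0 (cannot be negative)

0.00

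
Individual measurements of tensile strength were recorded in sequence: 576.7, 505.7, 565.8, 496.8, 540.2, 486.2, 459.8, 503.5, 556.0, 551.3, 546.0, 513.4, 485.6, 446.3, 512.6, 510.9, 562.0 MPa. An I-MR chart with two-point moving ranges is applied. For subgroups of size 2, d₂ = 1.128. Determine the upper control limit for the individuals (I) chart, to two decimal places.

X̄ = (576.7 + 505.7 + 565.8 + 496.8 + 540.2 + 486.2 + 459.8 + 503.5 + 556.0 + 551.3 + 546.0 + 513.4 + 485.6 + 446.3 + 512.6 + 510.9 + 562.0) / 17 = 518.7529
Moving ranges: 71.0, 60.1, 69.0, 43.4, 54.0, 26.4, 43.7, 52.5, 4.7, 5.3, 32.6, 27.8, 39.3, 66.3, 1.7, 51.1; M̄R̄ = 648.9000 / 16 = 40.5562
UCL = X̄ + 3·M̄R̄/d₂ = 518.7529 + 3 × 40.5562 / 1.128 = 626.6153

626.62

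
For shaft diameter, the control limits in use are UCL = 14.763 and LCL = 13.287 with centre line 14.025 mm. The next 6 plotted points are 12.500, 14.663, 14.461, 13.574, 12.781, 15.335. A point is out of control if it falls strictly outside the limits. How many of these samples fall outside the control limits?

3

Compare each point to [13.287, 14.763]: sample 1 = 12.500 < LCL; sample 5 = 12.781 < LCL; sample 6 = 15.335 > UCL.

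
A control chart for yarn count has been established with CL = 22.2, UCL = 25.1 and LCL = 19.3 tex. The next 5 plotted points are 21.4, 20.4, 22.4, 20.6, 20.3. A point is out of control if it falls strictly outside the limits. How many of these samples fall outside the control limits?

0

All 5 points lie within [19.3, 25.1].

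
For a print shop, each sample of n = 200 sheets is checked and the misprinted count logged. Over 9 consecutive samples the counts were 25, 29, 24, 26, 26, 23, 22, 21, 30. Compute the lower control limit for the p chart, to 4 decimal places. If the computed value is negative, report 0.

p̄ = Σdᵢ / (k·n) = 226 / (9 × 200) = 0.12556
LCL = p̄ − 3·√(p̄(1−p̄)/n) = 0.12556 − 3 × 0.02343 = 0.05527

0.0553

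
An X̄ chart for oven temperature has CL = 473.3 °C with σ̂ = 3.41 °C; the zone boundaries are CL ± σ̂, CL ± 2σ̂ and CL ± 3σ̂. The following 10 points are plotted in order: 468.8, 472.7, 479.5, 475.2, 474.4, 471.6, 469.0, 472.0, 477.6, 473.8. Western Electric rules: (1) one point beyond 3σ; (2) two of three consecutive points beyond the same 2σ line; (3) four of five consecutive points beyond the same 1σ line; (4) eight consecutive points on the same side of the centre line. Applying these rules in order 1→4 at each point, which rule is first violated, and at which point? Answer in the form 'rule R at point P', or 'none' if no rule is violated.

none

Zone of each point (C = within 1σ̂, B = 1σ̂–2σ̂, A = 2σ̂–3σ̂, * = beyond 3σ̂; sign = side of CL): 1:-B, 2:-C, 3:+B, 4:+C, 5:+C, 6:-C, 7:-B, 8:-C, 9:+B, 10:+C
No rule fires across all 10 points.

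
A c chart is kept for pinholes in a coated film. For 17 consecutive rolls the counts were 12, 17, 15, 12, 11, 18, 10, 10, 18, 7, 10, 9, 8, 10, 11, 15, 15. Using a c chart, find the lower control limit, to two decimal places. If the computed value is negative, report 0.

1.74

c̄ = (12 + 17 + 15 + 12 + 11 + 18 + 10 + 10 + 18 + 7 + 10 + 9 + 8 + 10 + 11 + 15 + 15) / 17 = 208 / 17 = 12.2353
LCL = c̄ − 3√c̄ = 12.2353 − 3 × 3.4979 = 1.7416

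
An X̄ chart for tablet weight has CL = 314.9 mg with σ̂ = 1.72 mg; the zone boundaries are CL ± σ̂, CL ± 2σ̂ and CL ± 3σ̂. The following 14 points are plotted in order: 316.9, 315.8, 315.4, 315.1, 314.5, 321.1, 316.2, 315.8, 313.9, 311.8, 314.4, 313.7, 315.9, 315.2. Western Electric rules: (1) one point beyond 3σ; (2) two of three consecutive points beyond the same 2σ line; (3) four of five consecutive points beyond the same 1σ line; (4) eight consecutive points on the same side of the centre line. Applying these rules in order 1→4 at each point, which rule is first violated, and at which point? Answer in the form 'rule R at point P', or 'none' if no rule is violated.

rule 1 at point 6

Zone of each point (C = within 1σ̂, B = 1σ̂–2σ̂, A = 2σ̂–3σ̂, * = beyond 3σ̂; sign = side of CL): 1:+B, 2:+C, 3:+C, 4:+C, 5:-C, 6:+*, 7:+C, 8:+C, 9:-C, 10:-B, 11:-C, 12:-C, 13:+C, 14:+C
Rule 1 (one point beyond the 3σ limits) is satisfied at point 6.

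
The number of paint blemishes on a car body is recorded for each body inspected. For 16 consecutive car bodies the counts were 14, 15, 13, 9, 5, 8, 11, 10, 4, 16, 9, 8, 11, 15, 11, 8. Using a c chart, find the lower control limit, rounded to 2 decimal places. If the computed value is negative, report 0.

0.75

c̄ = (14 + 15 + 13 + 9 + 5 + 8 + 11 + 10 + 4 + 16 + 9 + 8 + 11 + 15 + 11 + 8) / 16 = 167 / 16 = 10.4375
LCL = c̄ − 3√c̄ = 10.4375 − 3 × 3.2307 = 0.7454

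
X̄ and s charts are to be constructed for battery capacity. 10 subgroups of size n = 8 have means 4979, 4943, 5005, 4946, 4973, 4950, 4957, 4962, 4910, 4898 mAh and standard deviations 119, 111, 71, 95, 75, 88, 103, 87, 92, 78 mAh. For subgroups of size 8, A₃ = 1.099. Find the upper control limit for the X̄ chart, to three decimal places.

X̄̄ = (4979 + 4943 + 5005 + 4946 + 4973 + 4950 + 4957 + 4962 + 4910 + 4898) / 10 = 4952.3000
s̄ = (119 + 111 + 71 + 95 + 75 + 88 + 103 + 87 + 92 + 78) / 10 = 91.9000
UCL = X̄̄ + A₃·s̄ = 4952.3000 + 1.099 × 91.9000 = 5053.2981

5053.298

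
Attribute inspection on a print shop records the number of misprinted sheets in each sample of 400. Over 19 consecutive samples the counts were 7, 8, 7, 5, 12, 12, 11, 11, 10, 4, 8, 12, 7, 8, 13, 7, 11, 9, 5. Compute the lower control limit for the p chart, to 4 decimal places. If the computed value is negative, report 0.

0.0000

p̄ = Σdᵢ / (k·n) = 167 / (19 × 400) = 0.02197
LCL = p̄ − 3·√(p̄(1−p̄)/n) = 0.02197 − 3 × 0.00733 = -0.00002 → 0 (negative, so LCL = 0)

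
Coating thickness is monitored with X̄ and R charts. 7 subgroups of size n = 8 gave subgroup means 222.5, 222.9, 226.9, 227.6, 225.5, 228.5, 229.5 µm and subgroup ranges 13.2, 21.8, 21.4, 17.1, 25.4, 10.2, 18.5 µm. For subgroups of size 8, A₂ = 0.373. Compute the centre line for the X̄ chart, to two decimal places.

226.20

X̄̄ = (222.5 + 222.9 + 226.9 + 227.6 + 225.5 + 228.5 + 229.5) / 7 = 1583.4000 / 7 = 226.2000
CL = X̄̄ = 226.2000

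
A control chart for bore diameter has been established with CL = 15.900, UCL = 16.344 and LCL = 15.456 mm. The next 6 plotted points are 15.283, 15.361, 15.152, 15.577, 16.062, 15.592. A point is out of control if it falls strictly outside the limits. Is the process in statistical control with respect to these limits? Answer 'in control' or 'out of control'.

Compare each point to [15.456, 16.344]: sample 1 = 15.283 < LCL; sample 2 = 15.361 < LCL; sample 3 = 15.152 < LCL.

out of control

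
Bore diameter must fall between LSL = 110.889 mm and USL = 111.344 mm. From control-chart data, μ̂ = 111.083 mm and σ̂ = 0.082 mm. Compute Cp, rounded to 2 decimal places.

0.92

Cp = (USL − LSL) / (6σ̂) = (111.344 − 110.889) / (6 × 0.082) = 0.4550 / 0.4920 = 0.9248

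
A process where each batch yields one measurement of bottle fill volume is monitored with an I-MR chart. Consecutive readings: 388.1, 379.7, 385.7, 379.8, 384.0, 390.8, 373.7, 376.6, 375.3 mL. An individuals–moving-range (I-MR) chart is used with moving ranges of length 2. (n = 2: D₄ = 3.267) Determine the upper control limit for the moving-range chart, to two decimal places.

21.48

Moving ranges: 8.4, 6.0, 5.9, 4.2, 6.8, 17.1, 2.9, 1.3; M̄R̄ = 52.6000 / 8 = 6.5750
UCL_MR = D₄·M̄R̄ = 3.267 × 6.5750 = 21.4805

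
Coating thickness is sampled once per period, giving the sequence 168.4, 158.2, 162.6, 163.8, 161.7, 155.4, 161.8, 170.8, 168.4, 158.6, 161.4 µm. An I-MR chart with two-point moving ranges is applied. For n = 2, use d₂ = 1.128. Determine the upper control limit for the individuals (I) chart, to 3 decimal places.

177.349

X̄ = (168.4 + 158.2 + 162.6 + 163.8 + 161.7 + 155.4 + 161.8 + 170.8 + 168.4 + 158.6 + 161.4) / 11 = 162.8273
Moving ranges: 10.2, 4.4, 1.2, 2.1, 6.3, 6.4, 9.0, 2.4, 9.8, 2.8; M̄R̄ = 54.6000 / 10 = 5.4600
UCL = X̄ + 3·M̄R̄/d₂ = 162.8273 + 3 × 5.4600 / 1.128 = 177.3485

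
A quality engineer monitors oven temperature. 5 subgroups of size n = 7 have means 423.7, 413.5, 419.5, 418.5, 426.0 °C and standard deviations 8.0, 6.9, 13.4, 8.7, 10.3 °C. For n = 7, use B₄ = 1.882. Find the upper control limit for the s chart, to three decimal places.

17.804

s̄ = (8.0 + 6.9 + 13.4 + 8.7 + 10.3) / 5 = 9.4600
UCL_s = B₄·s̄ = 1.882 × 9.4600 = 17.8037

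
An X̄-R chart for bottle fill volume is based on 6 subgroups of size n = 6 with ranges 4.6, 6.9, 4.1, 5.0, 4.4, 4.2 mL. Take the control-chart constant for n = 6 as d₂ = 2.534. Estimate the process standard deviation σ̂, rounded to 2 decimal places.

1.92

R̄ = (4.6 + 6.9 + 4.1 + 5.0 + 4.4 + 4.2) / 6 = 4.8667
σ̂ = R̄ / d₂ = 4.8667 / 2.534 = 1.9205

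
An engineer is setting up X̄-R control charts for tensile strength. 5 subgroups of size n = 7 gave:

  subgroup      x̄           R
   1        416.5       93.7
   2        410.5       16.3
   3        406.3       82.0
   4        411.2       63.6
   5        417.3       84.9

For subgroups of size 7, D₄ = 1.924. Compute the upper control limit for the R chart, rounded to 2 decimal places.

131.02

R̄ = (93.7 + 16.3 + 82.0 + 63.6 + 84.9) / 5 = 340.5000 / 5 = 68.1000
UCL_R = D₄·R̄ = 1.924 × 68.1000 = 131.0244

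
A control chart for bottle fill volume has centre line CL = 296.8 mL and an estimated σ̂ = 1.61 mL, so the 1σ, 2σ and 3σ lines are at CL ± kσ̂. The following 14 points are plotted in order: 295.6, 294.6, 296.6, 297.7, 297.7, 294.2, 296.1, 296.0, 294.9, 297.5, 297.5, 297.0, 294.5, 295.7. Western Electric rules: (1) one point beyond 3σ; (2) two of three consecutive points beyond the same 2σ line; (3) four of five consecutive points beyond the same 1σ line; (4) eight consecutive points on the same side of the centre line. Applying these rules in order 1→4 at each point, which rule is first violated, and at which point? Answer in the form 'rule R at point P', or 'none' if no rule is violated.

none

Zone of each point (C = within 1σ̂, B = 1σ̂–2σ̂, A = 2σ̂–3σ̂, * = beyond 3σ̂; sign = side of CL): 1:-C, 2:-B, 3:-C, 4:+C, 5:+C, 6:-B, 7:-C, 8:-C, 9:-B, 10:+C, 11:+C, 12:+C, 13:-B, 14:-C
No rule fires across all 14 points.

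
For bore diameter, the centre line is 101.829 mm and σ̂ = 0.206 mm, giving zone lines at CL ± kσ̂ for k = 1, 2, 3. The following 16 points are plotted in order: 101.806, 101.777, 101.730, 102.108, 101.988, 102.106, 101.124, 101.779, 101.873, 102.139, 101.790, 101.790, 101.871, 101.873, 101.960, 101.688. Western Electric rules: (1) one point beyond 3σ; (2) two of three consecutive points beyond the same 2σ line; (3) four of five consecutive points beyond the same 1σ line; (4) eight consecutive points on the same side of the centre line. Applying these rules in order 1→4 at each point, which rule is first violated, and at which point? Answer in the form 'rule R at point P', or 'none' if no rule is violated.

rule 1 at point 7

Zone of each point (C = within 1σ̂, B = 1σ̂–2σ̂, A = 2σ̂–3σ̂, * = beyond 3σ̂; sign = side of CL): 1:-C, 2:-C, 3:-C, 4:+B, 5:+C, 6:+B, 7:-*, 8:-C, 9:+C, 10:+B, 11:-C, 12:-C, 13:+C, 14:+C, 15:+C, 16:-C
Rule 1 (one point beyond the 3σ limits) is satisfied at point 7.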